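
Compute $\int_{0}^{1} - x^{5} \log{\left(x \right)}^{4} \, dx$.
$- \frac{1}{324}$

Begin with the known integral
$$J(a) = \int_{0}^{1} - x^{a} \, dx = - \frac{1}{a + 1}.$$

Differentiating under the integral sign brings down a factor of $\ln x$:
$$\frac{dJ}{da} = \int_{0}^{1} - x^{a} \log{\left(x \right)} \, dx = \frac{1}{\left(a + 1\right)^{2}}.$$

Repeating $4$ times in total — each differentiation brings down another $\ln x$ — gives
$$\frac{d^{4}J}{da^{4}} = \int_{0}^{1} - x^{a} \log{\left(x \right)}^{4} \, dx = - \frac{24}{\left(a + 1\right)^{5}},$$
and the integrand here is exactly the target integrand, so $I = - \frac{24}{\left(a + 1\right)^{5}}$.

Setting $a = 5$:
$$I = - \frac{1}{324}.$$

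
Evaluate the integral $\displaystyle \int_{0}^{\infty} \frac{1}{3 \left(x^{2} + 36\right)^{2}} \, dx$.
$\frac{\pi}{2592}$

Start from the standard arctangent integral
$$J(a) = \int_{0}^{\infty} \frac{1}{3 \left(a^{2} + x^{2}\right)} \, dx = \frac{\pi}{6 a}.$$

Differentiating under the integral sign with respect to $a$,
$$\frac{dJ}{da} = \int_{0}^{\infty} - \frac{2 a}{3 \left(a^{2} + x^{2}\right)^{2}} \, dx = - \frac{\pi}{6 a^{2}},$$
so $\int_{0}^{\infty} \frac{1}{3 \left(a^{2} + x^{2}\right)^{2}} \, dx = \frac{\pi}{12 a^{3}}$.

Setting $a = 6$:
$$I = \frac{\pi}{2592}.$$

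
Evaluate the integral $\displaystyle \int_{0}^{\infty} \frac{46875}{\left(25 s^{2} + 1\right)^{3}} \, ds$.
$\frac{28125 \pi}{16}$

Begin with the known result
$$J(a) = \int_{0}^{\infty} \frac{3}{a^{2} + s^{2}} \, ds = \frac{3 \pi}{2 a}.$$

Differentiating under the integral sign with respect to $a$,
$$\frac{dJ}{da} = \int_{0}^{\infty} - \frac{6 a}{\left(a^{2} + s^{2}\right)^{2}} \, ds = - \frac{3 \pi}{2 a^{2}},$$
so $\int_{0}^{\infty} \frac{3}{\left(a^{2} + s^{2}\right)^{2}} \, ds = \frac{3 \pi}{4 a^{3}}$.

Repeating — each differentiation of $1/(s^2+a^2)^j$ produces $-2ja/(s^2+a^2)^{j+1}$ — and dividing through by $-2ja$ at each step yields, after $2$ differentiations in total,
$$\int_{0}^{\infty} \frac{3}{\left(a^{2} + s^{2}\right)^{3}} \, ds = \frac{9 \pi}{16 a^{5}}.$$

Setting $a = \frac{1}{5}$:
$$I = \frac{28125 \pi}{16}.$$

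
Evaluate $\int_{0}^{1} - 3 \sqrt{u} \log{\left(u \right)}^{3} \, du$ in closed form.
$\frac{32}{9}$

Consider the simpler parametrised integral
$$J(a) = \int_{0}^{1} - 3 u^{a} \, du = - \frac{3}{a + 1}.$$

Differentiating under the integral sign brings down a factor of $\ln u$:
$$\frac{dJ}{da} = \int_{0}^{1} - 3 u^{a} \log{\left(u \right)} \, du = \frac{3}{\left(a + 1\right)^{2}}.$$

Repeating $3$ times in total — each differentiation brings down another $\ln u$ — gives
$$\frac{d^{3}J}{da^{3}} = \int_{0}^{1} - 3 u^{a} \log{\left(u \right)}^{3} \, du = \frac{18}{\left(a + 1\right)^{4}},$$
and the integrand here is exactly the target integrand, so $I = \frac{18}{\left(a + 1\right)^{4}}$.

Setting $a = \frac{1}{2}$:
$$I = \frac{32}{9}.$$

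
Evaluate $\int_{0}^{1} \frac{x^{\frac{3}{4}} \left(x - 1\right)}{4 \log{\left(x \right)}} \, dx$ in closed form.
$- \frac{\log{\left(7 \right)}}{4} + \frac{\log{\left(11 \right)}}{4}$

Consider the one-parameter family: let $I(a) = \int_{0}^{1} \frac{- x^{\frac{3}{4}} + x^{a}}{4 \log{\left(x \right)}} \, dx$.

Since $\dfrac{\partial}{\partial a}\,x^{a} = x^{a} \ln x$, the $\ln x$ in the denominator cancels and
$$\frac{dI}{da} = \int_{0}^{1} \frac{1}{4} x^{a} \, dx = \frac{1}{4} \left[\frac{x^{a+1}}{a+1}\right]_0^1 = \frac{1}{4 \left(a + 1\right)}.$$

Integrating with respect to $a$ gives $I(a) = \frac{\log{\left(a + 1 \right)}}{4} - \frac{\log{\left(7 \right)}}{4} + \frac{\log{\left(2 \right)}}{2} + C$.

At $a = \frac{3}{4}$ the integrand is identically $0$, so $I(\frac{3}{4}) = 0$. The closed form gives $0$, hence $C = 0$.

Setting $a = \frac{7}{4}$:
$$I = - \frac{\log{\left(7 \right)}}{4} + \frac{\log{\left(11 \right)}}{4}.$$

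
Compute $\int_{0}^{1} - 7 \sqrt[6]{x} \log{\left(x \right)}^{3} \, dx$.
$\frac{7776}{343}$

Begin with the known integral
$$J(a) = \int_{0}^{1} - 7 x^{a} \, dx = - \frac{7}{a + 1}.$$

Differentiating under the integral sign brings down a factor of $\ln x$:
$$\frac{dJ}{da} = \int_{0}^{1} - 7 x^{a} \log{\left(x \right)} \, dx = \frac{7}{\left(a + 1\right)^{2}}.$$

Repeating $3$ times in total — each differentiation brings down another $\ln x$ — gives
$$\frac{d^{3}J}{da^{3}} = \int_{0}^{1} - 7 x^{a} \log{\left(x \right)}^{3} \, dx = \frac{42}{\left(a + 1\right)^{4}},$$
and the integrand here is exactly the target integrand, so $I = \frac{42}{\left(a + 1\right)^{4}}$.

Setting $a = \frac{1}{6}$:
$$I = \frac{7776}{343}.$$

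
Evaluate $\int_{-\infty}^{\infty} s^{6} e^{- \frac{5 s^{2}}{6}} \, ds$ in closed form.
$\frac{81 \sqrt{30} \sqrt{\pi}}{125}$

Start from the elementary integral
$$J(a) = \int_{-\infty}^{\infty} e^{- a s^{2}} \, ds = \frac{\sqrt{\pi}}{\sqrt{a}}.$$

Differentiating under the integral sign brings down a factor of $(-s^2)$:
$$\frac{dJ}{da} = \int_{-\infty}^{\infty} - s^{2} e^{- a s^{2}} \, ds = - \frac{\sqrt{\pi}}{2 a^{\frac{3}{2}}}.$$

Repeating $3$ times in total — each differentiation brings down another $(-s^2)$ — gives
$$\frac{d^{3}J}{da^{3}} = \int_{-\infty}^{\infty} - s^{6} e^{- a s^{2}} \, ds = - \frac{15 \sqrt{\pi}}{8 a^{\frac{7}{2}}},$$
and the integrand here is $(-1)^{3}$ times the target integrand, so $I = (-1)^{3}\,\frac{d^{3}J}{da^{3}} = \frac{15 \sqrt{\pi}}{8 a^{\frac{7}{2}}}$.

Setting $a = \frac{5}{6}$:
$$I = \frac{81 \sqrt{30} \sqrt{\pi}}{125}.$$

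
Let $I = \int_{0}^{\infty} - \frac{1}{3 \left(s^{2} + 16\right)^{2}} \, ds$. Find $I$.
$- \frac{\pi}{768}$

Start from the standard arctangent integral
$$J(a) = \int_{0}^{\infty} - \frac{1}{3 \left(a^{2} + s^{2}\right)} \, ds = - \frac{\pi}{6 a}.$$

Differentiating under the integral sign with respect to $a$,
$$\frac{dJ}{da} = \int_{0}^{\infty} \frac{2 a}{3 \left(a^{2} + s^{2}\right)^{2}} \, ds = \frac{\pi}{6 a^{2}},$$
so $\int_{0}^{\infty} - \frac{1}{3 \left(a^{2} + s^{2}\right)^{2}} \, ds = - \frac{\pi}{12 a^{3}}$.

Setting $a = 4$:
$$I = - \frac{\pi}{768}.$$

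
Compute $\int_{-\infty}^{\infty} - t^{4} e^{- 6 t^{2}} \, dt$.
$- \frac{\sqrt{6} \sqrt{\pi}}{288}$

Consider the simpler parametrised integral
$$J(a) = \int_{-\infty}^{\infty} - e^{- a t^{2}} \, dt = - \frac{\sqrt{\pi}}{\sqrt{a}}.$$

Differentiating under the integral sign brings down a factor of $(-t^2)$:
$$\frac{dJ}{da} = \int_{-\infty}^{\infty} t^{2} e^{- a t^{2}} \, dt = \frac{\sqrt{\pi}}{2 a^{\frac{3}{2}}}.$$

Repeating twice in total — each differentiation brings down another $(-t^2)$ — gives
$$\frac{d^{2}J}{da^{2}} = \int_{-\infty}^{\infty} - t^{4} e^{- a t^{2}} \, dt = - \frac{3 \sqrt{\pi}}{4 a^{\frac{5}{2}}},$$
and the integrand here is exactly the target integrand, so $I = - \frac{3 \sqrt{\pi}}{4 a^{\frac{5}{2}}}$.

Setting $a = 6$:
$$I = - \frac{\sqrt{6} \sqrt{\pi}}{288}.$$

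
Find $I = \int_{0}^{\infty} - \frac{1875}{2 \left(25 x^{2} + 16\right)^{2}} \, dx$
$- \frac{375 \pi}{512}$

Start from the standard arctangent integral
$$J(a) = \int_{0}^{\infty} - \frac{3}{2 \left(a^{2} + x^{2}\right)} \, dx = - \frac{3 \pi}{4 a}.$$

Differentiating under the integral sign with respect to $a$,
$$\frac{dJ}{da} = \int_{0}^{\infty} \frac{3 a}{\left(a^{2} + x^{2}\right)^{2}} \, dx = \frac{3 \pi}{4 a^{2}},$$
so $\int_{0}^{\infty} - \frac{3}{2 \left(a^{2} + x^{2}\right)^{2}} \, dx = - \frac{3 \pi}{8 a^{3}}$.

Setting $a = \frac{4}{5}$:
$$I = - \frac{375 \pi}{512}.$$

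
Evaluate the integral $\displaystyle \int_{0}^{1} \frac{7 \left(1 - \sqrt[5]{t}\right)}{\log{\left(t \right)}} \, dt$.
$- \log{\left(\frac{279936}{78125} \right)}$

Consider the one-parameter family: let $I(a) = \int_{0}^{1} \frac{7 \left(1 - t^{a}\right)}{\log{\left(t \right)}} \, dt$.

Since $\dfrac{\partial}{\partial a}\,t^{a} = t^{a} \ln t$, the $\ln t$ in the denominator cancels and
$$\frac{dI}{da} = \int_{0}^{1} -7 t^{a} \, dt = -7 \left[\frac{t^{a+1}}{a+1}\right]_0^1 = - \frac{7}{a + 1}.$$

Integrating with respect to $a$ gives $I(a) = - 7 \log{\left(a + 1 \right)} + C$.

At $a = 0$ the integrand is identically $0$, so $I(0) = 0$. The closed form gives $0$, hence $C = 0$.

Setting $a = \frac{1}{5}$:
$$I = - \log{\left(\frac{279936}{78125} \right)}.$$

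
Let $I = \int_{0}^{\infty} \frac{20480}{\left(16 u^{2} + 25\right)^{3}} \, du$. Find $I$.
$\frac{192 \pi}{625}$

Start from the standard arctangent integral
$$J(a) = \int_{0}^{\infty} \frac{5}{a^{2} + u^{2}} \, du = \frac{5 \pi}{2 a}.$$

Differentiating under the integral sign with respect to $a$,
$$\frac{dJ}{da} = \int_{0}^{\infty} - \frac{10 a}{\left(a^{2} + u^{2}\right)^{2}} \, du = - \frac{5 \pi}{2 a^{2}},$$
so $\int_{0}^{\infty} \frac{5}{\left(a^{2} + u^{2}\right)^{2}} \, du = \frac{5 \pi}{4 a^{3}}$.

Repeating — each differentiation of $1/(u^2+a^2)^j$ produces $-2ja/(u^2+a^2)^{j+1}$ — and dividing through by $-2ja$ at each step yields, after $2$ differentiations in total,
$$\int_{0}^{\infty} \frac{5}{\left(a^{2} + u^{2}\right)^{3}} \, du = \frac{15 \pi}{16 a^{5}}.$$

Setting $a = \frac{5}{4}$:
$$I = \frac{192 \pi}{625}.$$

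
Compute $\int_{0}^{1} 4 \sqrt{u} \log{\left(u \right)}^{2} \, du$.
$\frac{64}{27}$

Begin with the known integral
$$J(a) = \int_{0}^{1} 4 u^{a} \, du = \frac{4}{a + 1}.$$

Differentiating under the integral sign brings down a factor of $\ln u$:
$$\frac{dJ}{da} = \int_{0}^{1} 4 u^{a} \log{\left(u \right)} \, du = - \frac{4}{\left(a + 1\right)^{2}}.$$

Repeating twice in total — each differentiation brings down another $\ln u$ — gives
$$\frac{d^{2}J}{da^{2}} = \int_{0}^{1} 4 u^{a} \log{\left(u \right)}^{2} \, du = \frac{8}{\left(a + 1\right)^{3}},$$
and the integrand here is exactly the target integrand, so $I = \frac{8}{\left(a + 1\right)^{3}}$.

Setting $a = \frac{1}{2}$:
$$I = \frac{64}{27}.$$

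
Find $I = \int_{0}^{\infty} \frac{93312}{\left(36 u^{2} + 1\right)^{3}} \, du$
$2916 \pi$

Start from the standard arctangent integral
$$J(a) = \int_{0}^{\infty} \frac{2}{a^{2} + u^{2}} \, du = \frac{\pi}{a}.$$

Differentiating under the integral sign with respect to $a$,
$$\frac{dJ}{da} = \int_{0}^{\infty} - \frac{4 a}{\left(a^{2} + u^{2}\right)^{2}} \, du = - \frac{\pi}{a^{2}},$$
so $\int_{0}^{\infty} \frac{2}{\left(a^{2} + u^{2}\right)^{2}} \, du = \frac{\pi}{2 a^{3}}$.

Repeating — each differentiation of $1/(u^2+a^2)^j$ produces $-2ja/(u^2+a^2)^{j+1}$ — and dividing through by $-2ja$ at each step yields, after $2$ differentiations in total,
$$\int_{0}^{\infty} \frac{2}{\left(a^{2} + u^{2}\right)^{3}} \, du = \frac{3 \pi}{8 a^{5}}.$$

Setting $a = \frac{1}{6}$:
$$I = 2916 \pi.$$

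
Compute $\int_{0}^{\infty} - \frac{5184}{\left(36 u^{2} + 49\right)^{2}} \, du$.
$- \frac{216 \pi}{343}$

Recall the elementary integral
$$J(a) = \int_{0}^{\infty} - \frac{4}{a^{2} + u^{2}} \, du = - \frac{2 \pi}{a}.$$

Differentiating under the integral sign with respect to $a$,
$$\frac{dJ}{da} = \int_{0}^{\infty} \frac{8 a}{\left(a^{2} + u^{2}\right)^{2}} \, du = \frac{2 \pi}{a^{2}},$$
so $\int_{0}^{\infty} - \frac{4}{\left(a^{2} + u^{2}\right)^{2}} \, du = - \frac{\pi}{a^{3}}$.

Setting $a = \frac{7}{6}$:
$$I = - \frac{216 \pi}{343}.$$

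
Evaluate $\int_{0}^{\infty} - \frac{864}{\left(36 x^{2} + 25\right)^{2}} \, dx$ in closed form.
$- \frac{36 \pi}{125}$

Begin with the known result
$$J(a) = \int_{0}^{\infty} - \frac{2}{3 \left(a^{2} + x^{2}\right)} \, dx = - \frac{\pi}{3 a}.$$

Differentiating under the integral sign with respect to $a$,
$$\frac{dJ}{da} = \int_{0}^{\infty} \frac{4 a}{3 \left(a^{2} + x^{2}\right)^{2}} \, dx = \frac{\pi}{3 a^{2}},$$
so $\int_{0}^{\infty} - \frac{2}{3 \left(a^{2} + x^{2}\right)^{2}} \, dx = - \frac{\pi}{6 a^{3}}$.

Setting $a = \frac{5}{6}$:
$$I = - \frac{36 \pi}{125}.$$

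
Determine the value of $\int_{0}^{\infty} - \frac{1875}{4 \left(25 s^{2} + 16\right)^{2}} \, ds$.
$- \frac{375 \pi}{1024}$

Start from the standard arctangent integral
$$J(a) = \int_{0}^{\infty} - \frac{3}{4 \left(a^{2} + s^{2}\right)} \, ds = - \frac{3 \pi}{8 a}.$$

Differentiating under the integral sign with respect to $a$,
$$\frac{dJ}{da} = \int_{0}^{\infty} \frac{3 a}{2 \left(a^{2} + s^{2}\right)^{2}} \, ds = \frac{3 \pi}{8 a^{2}},$$
so $\int_{0}^{\infty} - \frac{3}{4 \left(a^{2} + s^{2}\right)^{2}} \, ds = - \frac{3 \pi}{16 a^{3}}$.

Setting $a = \frac{4}{5}$:
$$I = - \frac{375 \pi}{1024}.$$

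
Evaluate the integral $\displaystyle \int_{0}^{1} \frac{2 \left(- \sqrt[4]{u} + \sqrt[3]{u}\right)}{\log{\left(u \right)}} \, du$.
$\log{\left(\frac{256}{225} \right)}$

Replace the exponent $\frac{1}{3}$ by a parameter $a$: let $I(a) = \int_{0}^{1} \frac{2 \left(- \sqrt[4]{u} + u^{a}\right)}{\log{\left(u \right)}} \, du$.

Since $\dfrac{\partial}{\partial a}\,u^{a} = u^{a} \ln u$, the $\ln u$ in the denominator cancels and
$$\frac{dI}{da} = \int_{0}^{1} 2 u^{a} \, du = 2 \left[\frac{u^{a+1}}{a+1}\right]_0^1 = \frac{2}{a + 1}.$$

Integrating with respect to $a$ gives $I(a) = \log{\left(\frac{16 \left(a + 1\right)^{2}}{25} \right)} + C$.

At $a = \frac{1}{4}$ the integrand is identically $0$, so $I(\frac{1}{4}) = 0$. The closed form gives $0$, hence $C = 0$.

Setting $a = \frac{1}{3}$:
$$I = \log{\left(\frac{256}{225} \right)}.$$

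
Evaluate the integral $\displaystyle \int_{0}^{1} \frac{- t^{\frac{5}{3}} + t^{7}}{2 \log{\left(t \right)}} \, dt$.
$\frac{\log{\left(3 \right)}}{2}$

Introduce a parameter $a$ in the exponent: let $I(a) = \int_{0}^{1} \frac{t^{7} - t^{a}}{2 \log{\left(t \right)}} \, dt$.

Since $\dfrac{\partial}{\partial a}\,t^{a} = t^{a} \ln t$, the $\ln t$ in the denominator cancels and
$$\frac{dI}{da} = \int_{0}^{1} - \frac{1}{2} t^{a} \, dt = - \frac{1}{2} \left[\frac{t^{a+1}}{a+1}\right]_0^1 = - \frac{1}{2 a + 2}.$$

Integrating with respect to $a$ gives $I(a) = - \frac{\log{\left(a + 1 \right)}}{2} + \frac{3 \log{\left(2 \right)}}{2} + C$.

At $a = 7$ the integrand is identically $0$, so $I(7) = 0$. The closed form gives $0$, hence $C = 0$.

Setting $a = \frac{5}{3}$:
$$I = \frac{\log{\left(3 \right)}}{2}.$$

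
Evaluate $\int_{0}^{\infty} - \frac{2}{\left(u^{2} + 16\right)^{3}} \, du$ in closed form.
$- \frac{3 \pi}{8192}$

Recall the elementary integral
$$J(a) = \int_{0}^{\infty} - \frac{2}{a^{2} + u^{2}} \, du = - \frac{\pi}{a}.$$

Differentiating under the integral sign with respect to $a$,
$$\frac{dJ}{da} = \int_{0}^{\infty} \frac{4 a}{\left(a^{2} + u^{2}\right)^{2}} \, du = \frac{\pi}{a^{2}},$$
so $\int_{0}^{\infty} - \frac{2}{\left(a^{2} + u^{2}\right)^{2}} \, du = - \frac{\pi}{2 a^{3}}$.

Repeating — each differentiation of $1/(u^2+a^2)^j$ produces $-2ja/(u^2+a^2)^{j+1}$ — and dividing through by $-2ja$ at each step yields, after $2$ differentiations in total,
$$\int_{0}^{\infty} - \frac{2}{\left(a^{2} + u^{2}\right)^{3}} \, du = - \frac{3 \pi}{8 a^{5}}.$$

Setting $a = 4$:
$$I = - \frac{3 \pi}{8192}.$$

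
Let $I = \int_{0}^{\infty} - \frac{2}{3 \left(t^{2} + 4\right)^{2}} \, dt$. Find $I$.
$- \frac{\pi}{48}$

Recall the elementary integral
$$J(a) = \int_{0}^{\infty} - \frac{2}{3 \left(a^{2} + t^{2}\right)} \, dt = - \frac{\pi}{3 a}.$$

Differentiating under the integral sign with respect to $a$,
$$\frac{dJ}{da} = \int_{0}^{\infty} \frac{4 a}{3 \left(a^{2} + t^{2}\right)^{2}} \, dt = \frac{\pi}{3 a^{2}},$$
so $\int_{0}^{\infty} - \frac{2}{3 \left(a^{2} + t^{2}\right)^{2}} \, dt = - \frac{\pi}{6 a^{3}}$.

Setting $a = 2$:
$$I = - \frac{\pi}{48}.$$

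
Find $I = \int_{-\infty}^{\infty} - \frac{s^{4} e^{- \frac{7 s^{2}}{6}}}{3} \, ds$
$- \frac{9 \sqrt{42} \sqrt{\pi}}{343}$

Consider the simpler parametrised integral
$$J(a) = \int_{-\infty}^{\infty} - \frac{e^{- a s^{2}}}{3} \, ds = - \frac{\sqrt{\pi}}{3 \sqrt{a}}.$$

Differentiating under the integral sign brings down a factor of $(-s^2)$:
$$\frac{dJ}{da} = \int_{-\infty}^{\infty} \frac{s^{2} e^{- a s^{2}}}{3} \, ds = \frac{\sqrt{\pi}}{6 a^{\frac{3}{2}}}.$$

Repeating twice in total — each differentiation brings down another $(-s^2)$ — gives
$$\frac{d^{2}J}{da^{2}} = \int_{-\infty}^{\infty} - \frac{s^{4} e^{- a s^{2}}}{3} \, ds = - \frac{\sqrt{\pi}}{4 a^{\frac{5}{2}}},$$
and the integrand here is exactly the target integrand, so $I = - \frac{\sqrt{\pi}}{4 a^{\frac{5}{2}}}$.

Setting $a = \frac{7}{6}$:
$$I = - \frac{9 \sqrt{42} \sqrt{\pi}}{343}.$$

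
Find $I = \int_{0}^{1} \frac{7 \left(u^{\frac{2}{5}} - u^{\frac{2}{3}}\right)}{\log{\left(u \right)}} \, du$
$\log{\left(\frac{1801088541}{6103515625} \right)}$

Consider the one-parameter family: let $I(a) = \int_{0}^{1} \frac{7 \left(- u^{\frac{2}{3}} + u^{a}\right)}{\log{\left(u \right)}} \, du$.

Since $\dfrac{\partial}{\partial a}\,u^{a} = u^{a} \ln u$, the $\ln u$ in the denominator cancels and
$$\frac{dI}{da} = \int_{0}^{1} 7 u^{a} \, du = 7 \left[\frac{u^{a+1}}{a+1}\right]_0^1 = \frac{7}{a + 1}.$$

Integrating with respect to $a$ gives $I(a) = \log{\left(\frac{2187 \left(a + 1\right)^{7}}{78125} \right)} + C$.

At $a = \frac{2}{3}$ the integrand is identically $0$, so $I(\frac{2}{3}) = 0$. The closed form gives $0$, hence $C = 0$.

Setting $a = \frac{2}{5}$:
$$I = \log{\left(\frac{1801088541}{6103515625} \right)}.$$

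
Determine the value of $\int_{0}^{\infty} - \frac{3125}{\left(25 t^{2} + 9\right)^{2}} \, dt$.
$- \frac{625 \pi}{108}$

Start from the standard arctangent integral
$$J(a) = \int_{0}^{\infty} - \frac{5}{a^{2} + t^{2}} \, dt = - \frac{5 \pi}{2 a}.$$

Differentiating under the integral sign with respect to $a$,
$$\frac{dJ}{da} = \int_{0}^{\infty} \frac{10 a}{\left(a^{2} + t^{2}\right)^{2}} \, dt = \frac{5 \pi}{2 a^{2}},$$
so $\int_{0}^{\infty} - \frac{5}{\left(a^{2} + t^{2}\right)^{2}} \, dt = - \frac{5 \pi}{4 a^{3}}$.

Setting $a = \frac{3}{5}$:
$$I = - \frac{625 \pi}{108}.$$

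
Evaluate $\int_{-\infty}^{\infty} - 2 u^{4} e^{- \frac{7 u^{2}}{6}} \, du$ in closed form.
$- \frac{54 \sqrt{42} \sqrt{\pi}}{343}$

Begin with the known integral
$$J(a) = \int_{-\infty}^{\infty} - 2 e^{- a u^{2}} \, du = - \frac{2 \sqrt{\pi}}{\sqrt{a}}.$$

Differentiating under the integral sign brings down a factor of $(-u^2)$:
$$\frac{dJ}{da} = \int_{-\infty}^{\infty} 2 u^{2} e^{- a u^{2}} \, du = \frac{\sqrt{\pi}}{a^{\frac{3}{2}}}.$$

Repeating twice in total — each differentiation brings down another $(-u^2)$ — gives
$$\frac{d^{2}J}{da^{2}} = \int_{-\infty}^{\infty} - 2 u^{4} e^{- a u^{2}} \, du = - \frac{3 \sqrt{\pi}}{2 a^{\frac{5}{2}}},$$
and the integrand here is exactly the target integrand, so $I = - \frac{3 \sqrt{\pi}}{2 a^{\frac{5}{2}}}$.

Setting $a = \frac{7}{6}$:
$$I = - \frac{54 \sqrt{42} \sqrt{\pi}}{343}.$$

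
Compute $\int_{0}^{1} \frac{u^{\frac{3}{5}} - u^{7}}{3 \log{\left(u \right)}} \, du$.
$- \frac{\log{\left(5 \right)}}{3}$

Consider the one-parameter family: let $I(a) = \int_{0}^{1} \frac{- u^{7} + u^{a}}{3 \log{\left(u \right)}} \, du$.

Since $\dfrac{\partial}{\partial a}\,u^{a} = u^{a} \ln u$, the $\ln u$ in the denominator cancels and
$$\frac{dI}{da} = \int_{0}^{1} \frac{1}{3} u^{a} \, du = \frac{1}{3} \left[\frac{u^{a+1}}{a+1}\right]_0^1 = \frac{1}{3 \left(a + 1\right)}.$$

Integrating with respect to $a$ gives $I(a) = \frac{\log{\left(a + 1 \right)}}{3} - \log{\left(2 \right)} + C$.

At $a = 7$ the integrand is identically $0$, so $I(7) = 0$. The closed form gives $0$, hence $C = 0$.

Setting $a = \frac{3}{5}$:
$$I = - \frac{\log{\left(5 \right)}}{3}.$$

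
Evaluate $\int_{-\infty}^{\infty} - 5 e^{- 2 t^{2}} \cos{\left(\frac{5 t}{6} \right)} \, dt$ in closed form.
$- \frac{5 \sqrt{2} \sqrt{\pi}}{2 e^{\frac{25}{288}}}$

Let $b$ denote the cosine frequency and define $I(b) = \int_{-\infty}^{\infty} - 5 e^{- 2 t^{2}} \cos{\left(b t \right)} \, dt$.

Differentiating under the integral sign,
$$I'(b) = \int_{-\infty}^{\infty} 5 t e^{- 2 t^{2}} \sin{\left(b t \right)} \, dt.$$

Integrate $\int_{-\infty}^{\infty} t \sin(b t)\, e^{- 2 t^{2}}\, dt$ by parts with $u = \sin(b t)$ and $dv = t\, e^{- 2 t^{2}}\, dt$, giving $v = - \frac{e^{- 2 t^{2}}}{4}$. The boundary term vanishes and
$$\int_{-\infty}^{\infty} t \sin(b t)\, e^{- 2 t^{2}}\, dt = \frac{b}{4} \int_{-\infty}^{\infty} \cos(b t)\, e^{- 2 t^{2}}\, dt,$$
so $I'(b) = - \frac{b}{4}\, I(b)$.

This is a separable first-order ODE; solving with the initial condition $I(0) = \int_{-\infty}^{\infty} - 5 e^{- 2 t^{2}}\,dt = - \frac{5 \sqrt{2} \sqrt{\pi}}{2}$ gives
$$I(b) = - \frac{5 \sqrt{2} \sqrt{\pi} e^{- \frac{b^{2}}{8}}}{2}.$$

Setting $b = \frac{5}{6}$:
$$I = - \frac{5 \sqrt{2} \sqrt{\pi}}{2 e^{\frac{25}{288}}}.$$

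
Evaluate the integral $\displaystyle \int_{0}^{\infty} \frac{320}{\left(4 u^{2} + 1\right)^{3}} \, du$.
$30 \pi$

Recall the elementary integral
$$J(a) = \int_{0}^{\infty} \frac{5}{a^{2} + u^{2}} \, du = \frac{5 \pi}{2 a}.$$

Differentiating under the integral sign with respect to $a$,
$$\frac{dJ}{da} = \int_{0}^{\infty} - \frac{10 a}{\left(a^{2} + u^{2}\right)^{2}} \, du = - \frac{5 \pi}{2 a^{2}},$$
so $\int_{0}^{\infty} \frac{5}{\left(a^{2} + u^{2}\right)^{2}} \, du = \frac{5 \pi}{4 a^{3}}$.

Repeating — each differentiation of $1/(u^2+a^2)^j$ produces $-2ja/(u^2+a^2)^{j+1}$ — and dividing through by $-2ja$ at each step yields, after $2$ differentiations in total,
$$\int_{0}^{\infty} \frac{5}{\left(a^{2} + u^{2}\right)^{3}} \, du = \frac{15 \pi}{16 a^{5}}.$$

Setting $a = \frac{1}{2}$:
$$I = 30 \pi.$$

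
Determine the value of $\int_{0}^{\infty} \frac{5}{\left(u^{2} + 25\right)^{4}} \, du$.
$\frac{\pi}{100000}$

Start from the standard arctangent integral
$$J(a) = \int_{0}^{\infty} \frac{5}{a^{2} + u^{2}} \, du = \frac{5 \pi}{2 a}.$$

Differentiating under the integral sign with respect to $a$,
$$\frac{dJ}{da} = \int_{0}^{\infty} - \frac{10 a}{\left(a^{2} + u^{2}\right)^{2}} \, du = - \frac{5 \pi}{2 a^{2}},$$
so $\int_{0}^{\infty} \frac{5}{\left(a^{2} + u^{2}\right)^{2}} \, du = \frac{5 \pi}{4 a^{3}}$.

Repeating — each differentiation of $1/(u^2+a^2)^j$ produces $-2ja/(u^2+a^2)^{j+1}$ — and dividing through by $-2ja$ at each step yields, after $3$ differentiations in total,
$$\int_{0}^{\infty} \frac{5}{\left(a^{2} + u^{2}\right)^{4}} \, du = \frac{25 \pi}{32 a^{7}}.$$

Setting $a = 5$:
$$I = \frac{\pi}{100000}.$$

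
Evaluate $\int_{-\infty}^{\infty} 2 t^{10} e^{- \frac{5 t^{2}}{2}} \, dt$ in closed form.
$\frac{378 \sqrt{10} \sqrt{\pi}}{3125}$

Begin with the known integral
$$J(a) = \int_{-\infty}^{\infty} 2 e^{- a t^{2}} \, dt = \frac{2 \sqrt{\pi}}{\sqrt{a}}.$$

Differentiating under the integral sign brings down a factor of $(-t^2)$:
$$\frac{dJ}{da} = \int_{-\infty}^{\infty} - 2 t^{2} e^{- a t^{2}} \, dt = - \frac{\sqrt{\pi}}{a^{\frac{3}{2}}}.$$

Repeating $5$ times in total — each differentiation brings down another $(-t^2)$ — gives
$$\frac{d^{5}J}{da^{5}} = \int_{-\infty}^{\infty} - 2 t^{10} e^{- a t^{2}} \, dt = - \frac{945 \sqrt{\pi}}{16 a^{\frac{11}{2}}},$$
and the integrand here is $(-1)^{5}$ times the target integrand, so $I = (-1)^{5}\,\frac{d^{5}J}{da^{5}} = \frac{945 \sqrt{\pi}}{16 a^{\frac{11}{2}}}$.

Setting $a = \frac{5}{2}$:
$$I = \frac{378 \sqrt{10} \sqrt{\pi}}{3125}.$$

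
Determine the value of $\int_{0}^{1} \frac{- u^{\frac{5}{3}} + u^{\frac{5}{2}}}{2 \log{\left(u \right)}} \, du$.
$\log{\left(\frac{\sqrt{21}}{4} \right)}$

Replace the exponent $\frac{5}{2}$ by a parameter $a$: let $I(a) = \int_{0}^{1} \frac{- u^{\frac{5}{3}} + u^{a}}{2 \log{\left(u \right)}} \, du$.

Since $\dfrac{\partial}{\partial a}\,u^{a} = u^{a} \ln u$, the $\ln u$ in the denominator cancels and
$$\frac{dI}{da} = \int_{0}^{1} \frac{1}{2} u^{a} \, du = \frac{1}{2} \left[\frac{u^{a+1}}{a+1}\right]_0^1 = \frac{1}{2 \left(a + 1\right)}.$$

Integrating with respect to $a$ gives $I(a) = \log{\left(\frac{\sqrt{6} \sqrt{a + 1}}{4} \right)} + C$.

At $a = \frac{5}{3}$ the integrand is identically $0$, so $I(\frac{5}{3}) = 0$. The closed form gives $0$, hence $C = 0$.

Setting $a = \frac{5}{2}$:
$$I = \log{\left(\frac{\sqrt{21}}{4} \right)}.$$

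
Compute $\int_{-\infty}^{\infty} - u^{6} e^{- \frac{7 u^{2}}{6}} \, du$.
$- \frac{405 \sqrt{42} \sqrt{\pi}}{2401}$

Begin with the known integral
$$J(a) = \int_{-\infty}^{\infty} - e^{- a u^{2}} \, du = - \frac{\sqrt{\pi}}{\sqrt{a}}.$$

Differentiating under the integral sign brings down a factor of $(-u^2)$:
$$\frac{dJ}{da} = \int_{-\infty}^{\infty} u^{2} e^{- a u^{2}} \, du = \frac{\sqrt{\pi}}{2 a^{\frac{3}{2}}}.$$

Repeating $3$ times in total — each differentiation brings down another $(-u^2)$ — gives
$$\frac{d^{3}J}{da^{3}} = \int_{-\infty}^{\infty} u^{6} e^{- a u^{2}} \, du = \frac{15 \sqrt{\pi}}{8 a^{\frac{7}{2}}},$$
and the integrand here is $(-1)^{3}$ times the target integrand, so $I = (-1)^{3}\,\frac{d^{3}J}{da^{3}} = - \frac{15 \sqrt{\pi}}{8 a^{\frac{7}{2}}}$.

Setting $a = \frac{7}{6}$:
$$I = - \frac{405 \sqrt{42} \sqrt{\pi}}{2401}.$$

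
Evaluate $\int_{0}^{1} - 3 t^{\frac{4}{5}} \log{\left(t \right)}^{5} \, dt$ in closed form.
$\frac{625000}{59049}$

Start from the elementary integral
$$J(a) = \int_{0}^{1} - 3 t^{a} \, dt = - \frac{3}{a + 1}.$$

Differentiating under the integral sign brings down a factor of $\ln t$:
$$\frac{dJ}{da} = \int_{0}^{1} - 3 t^{a} \log{\left(t \right)} \, dt = \frac{3}{\left(a + 1\right)^{2}}.$$

Repeating $5$ times in total — each differentiation brings down another $\ln t$ — gives
$$\frac{d^{5}J}{da^{5}} = \int_{0}^{1} - 3 t^{a} \log{\left(t \right)}^{5} \, dt = \frac{360}{\left(a + 1\right)^{6}},$$
and the integrand here is exactly the target integrand, so $I = \frac{360}{\left(a + 1\right)^{6}}$.

Setting $a = \frac{4}{5}$:
$$I = \frac{625000}{59049}.$$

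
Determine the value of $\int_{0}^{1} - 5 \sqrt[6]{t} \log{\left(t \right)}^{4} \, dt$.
$- \frac{933120}{16807}$

Consider the simpler parametrised integral
$$J(a) = \int_{0}^{1} - 5 t^{a} \, dt = - \frac{5}{a + 1}.$$

Differentiating under the integral sign brings down a factor of $\ln t$:
$$\frac{dJ}{da} = \int_{0}^{1} - 5 t^{a} \log{\left(t \right)} \, dt = \frac{5}{\left(a + 1\right)^{2}}.$$

Repeating $4$ times in total — each differentiation brings down another $\ln t$ — gives
$$\frac{d^{4}J}{da^{4}} = \int_{0}^{1} - 5 t^{a} \log{\left(t \right)}^{4} \, dt = - \frac{120}{\left(a + 1\right)^{5}},$$
and the integrand here is exactly the target integrand, so $I = - \frac{120}{\left(a + 1\right)^{5}}$.

Setting $a = \frac{1}{6}$:
$$I = - \frac{933120}{16807}.$$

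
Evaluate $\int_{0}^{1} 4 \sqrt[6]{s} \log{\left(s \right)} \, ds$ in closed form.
$- \frac{144}{49}$

Consider the simpler parametrised integral
$$J(a) = \int_{0}^{1} 4 s^{a} \, ds = \frac{4}{a + 1}.$$

Differentiating under the integral sign brings down a factor of $\ln s$:
$$\frac{dJ}{da} = \int_{0}^{1} 4 s^{a} \log{\left(s \right)} \, ds = - \frac{4}{\left(a + 1\right)^{2}}.$$

The integral on the left is $I$, so $I = - \frac{4}{\left(a + 1\right)^{2}}$.

Setting $a = \frac{1}{6}$:
$$I = - \frac{144}{49}.$$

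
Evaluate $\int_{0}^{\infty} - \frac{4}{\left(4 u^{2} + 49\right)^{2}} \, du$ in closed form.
$- \frac{\pi}{686}$

Start from the standard arctangent integral
$$J(a) = \int_{0}^{\infty} - \frac{1}{4 \left(a^{2} + u^{2}\right)} \, du = - \frac{\pi}{8 a}.$$

Differentiating under the integral sign with respect to $a$,
$$\frac{dJ}{da} = \int_{0}^{\infty} \frac{a}{2 \left(a^{2} + u^{2}\right)^{2}} \, du = \frac{\pi}{8 a^{2}},$$
so $\int_{0}^{\infty} - \frac{1}{4 \left(a^{2} + u^{2}\right)^{2}} \, du = - \frac{\pi}{16 a^{3}}$.

Setting $a = \frac{7}{2}$:
$$I = - \frac{\pi}{686}.$$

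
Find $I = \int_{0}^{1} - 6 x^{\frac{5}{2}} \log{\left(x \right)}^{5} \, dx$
$\frac{46080}{117649}$

Begin with the known integral
$$J(a) = \int_{0}^{1} - 6 x^{a} \, dx = - \frac{6}{a + 1}.$$

Differentiating under the integral sign brings down a factor of $\ln x$:
$$\frac{dJ}{da} = \int_{0}^{1} - 6 x^{a} \log{\left(x \right)} \, dx = \frac{6}{\left(a + 1\right)^{2}}.$$

Repeating $5$ times in total — each differentiation brings down another $\ln x$ — gives
$$\frac{d^{5}J}{da^{5}} = \int_{0}^{1} - 6 x^{a} \log{\left(x \right)}^{5} \, dx = \frac{720}{\left(a + 1\right)^{6}},$$
and the integrand here is exactly the target integrand, so $I = \frac{720}{\left(a + 1\right)^{6}}$.

Setting $a = \frac{5}{2}$:
$$I = \frac{46080}{117649}.$$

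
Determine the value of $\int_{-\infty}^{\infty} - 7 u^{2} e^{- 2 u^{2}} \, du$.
$- \frac{7 \sqrt{2} \sqrt{\pi}}{8}$

Consider the simpler parametrised integral
$$J(a) = \int_{-\infty}^{\infty} - 7 e^{- a u^{2}} \, du = - \frac{7 \sqrt{\pi}}{\sqrt{a}}.$$

Differentiating under the integral sign brings down a factor of $(-u^2)$:
$$\frac{dJ}{da} = \int_{-\infty}^{\infty} 7 u^{2} e^{- a u^{2}} \, du = \frac{7 \sqrt{\pi}}{2 a^{\frac{3}{2}}}.$$

The integral on the left is $-I$, so $I = - \frac{7 \sqrt{\pi}}{2 a^{\frac{3}{2}}}$.

Setting $a = 2$:
$$I = - \frac{7 \sqrt{2} \sqrt{\pi}}{8}.$$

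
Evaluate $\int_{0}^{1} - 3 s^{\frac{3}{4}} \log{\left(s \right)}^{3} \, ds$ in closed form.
$\frac{4608}{2401}$

Begin with the known integral
$$J(a) = \int_{0}^{1} - 3 s^{a} \, ds = - \frac{3}{a + 1}.$$

Differentiating under the integral sign brings down a factor of $\ln s$:
$$\frac{dJ}{da} = \int_{0}^{1} - 3 s^{a} \log{\left(s \right)} \, ds = \frac{3}{\left(a + 1\right)^{2}}.$$

Repeating $3$ times in total — each differentiation brings down another $\ln s$ — gives
$$\frac{d^{3}J}{da^{3}} = \int_{0}^{1} - 3 s^{a} \log{\left(s \right)}^{3} \, ds = \frac{18}{\left(a + 1\right)^{4}},$$
and the integrand here is exactly the target integrand, so $I = \frac{18}{\left(a + 1\right)^{4}}$.

Setting $a = \frac{3}{4}$:
$$I = \frac{4608}{2401}.$$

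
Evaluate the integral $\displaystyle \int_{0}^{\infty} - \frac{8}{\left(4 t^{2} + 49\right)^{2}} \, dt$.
$- \frac{\pi}{343}$

Start from the standard arctangent integral
$$J(a) = \int_{0}^{\infty} - \frac{1}{2 \left(a^{2} + t^{2}\right)} \, dt = - \frac{\pi}{4 a}.$$

Differentiating under the integral sign with respect to $a$,
$$\frac{dJ}{da} = \int_{0}^{\infty} \frac{a}{\left(a^{2} + t^{2}\right)^{2}} \, dt = \frac{\pi}{4 a^{2}},$$
so $\int_{0}^{\infty} - \frac{1}{2 \left(a^{2} + t^{2}\right)^{2}} \, dt = - \frac{\pi}{8 a^{3}}$.

Setting $a = \frac{7}{2}$:
$$I = - \frac{\pi}{343}.$$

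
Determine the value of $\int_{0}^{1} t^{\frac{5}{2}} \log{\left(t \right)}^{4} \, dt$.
$\frac{768}{16807}$

Start from the elementary integral
$$J(a) = \int_{0}^{1} t^{a} \, dt = \frac{1}{a + 1}.$$

Differentiating under the integral sign brings down a factor of $\ln t$:
$$\frac{dJ}{da} = \int_{0}^{1} t^{a} \log{\left(t \right)} \, dt = - \frac{1}{\left(a + 1\right)^{2}}.$$

Repeating $4$ times in total — each differentiation brings down another $\ln t$ — gives
$$\frac{d^{4}J}{da^{4}} = \int_{0}^{1} t^{a} \log{\left(t \right)}^{4} \, dt = \frac{24}{\left(a + 1\right)^{5}},$$
and the integrand here is exactly the target integrand, so $I = \frac{24}{\left(a + 1\right)^{5}}$.

Setting $a = \frac{5}{2}$:
$$I = \frac{768}{16807}.$$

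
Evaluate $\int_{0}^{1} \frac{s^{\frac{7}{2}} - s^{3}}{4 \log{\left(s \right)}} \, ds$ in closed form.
$- \frac{3 \log{\left(2 \right)}}{4} + \frac{\log{\left(3 \right)}}{2}$

Consider the one-parameter family: let $I(a) = \int_{0}^{1} \frac{s^{\frac{7}{2}} - s^{a}}{4 \log{\left(s \right)}} \, ds$.

Since $\dfrac{\partial}{\partial a}\,s^{a} = s^{a} \ln s$, the $\ln s$ in the denominator cancels and
$$\frac{dI}{da} = \int_{0}^{1} - \frac{1}{4} s^{a} \, ds = - \frac{1}{4} \left[\frac{s^{a+1}}{a+1}\right]_0^1 = - \frac{1}{4 a + 4}.$$

Integrating with respect to $a$ gives $I(a) = - \frac{\log{\left(a + 1 \right)}}{4} - \frac{\log{\left(2 \right)}}{4} + \frac{\log{\left(3 \right)}}{2} + C$.

At $a = \frac{7}{2}$ the integrand is identically $0$, so $I(\frac{7}{2}) = 0$. The closed form gives $0$, hence $C = 0$.

Setting $a = 3$:
$$I = - \frac{3 \log{\left(2 \right)}}{4} + \frac{\log{\left(3 \right)}}{2}.$$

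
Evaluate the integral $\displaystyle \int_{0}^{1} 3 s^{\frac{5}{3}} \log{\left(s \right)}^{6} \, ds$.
$\frac{295245}{131072}$

Start from the elementary integral
$$J(a) = \int_{0}^{1} 3 s^{a} \, ds = \frac{3}{a + 1}.$$

Differentiating under the integral sign brings down a factor of $\ln s$:
$$\frac{dJ}{da} = \int_{0}^{1} 3 s^{a} \log{\left(s \right)} \, ds = - \frac{3}{\left(a + 1\right)^{2}}.$$

Repeating $6$ times in total — each differentiation brings down another $\ln s$ — gives
$$\frac{d^{6}J}{da^{6}} = \int_{0}^{1} 3 s^{a} \log{\left(s \right)}^{6} \, ds = \frac{2160}{\left(a + 1\right)^{7}},$$
and the integrand here is exactly the target integrand, so $I = \frac{2160}{\left(a + 1\right)^{7}}$.

Setting $a = \frac{5}{3}$:
$$I = \frac{295245}{131072}.$$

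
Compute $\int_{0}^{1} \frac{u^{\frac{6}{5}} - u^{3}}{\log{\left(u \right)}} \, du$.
$- \log{\left(20 \right)} + \log{\left(11 \right)}$

Consider the one-parameter family: let $I(a) = \int_{0}^{1} \frac{u^{\frac{6}{5}} - u^{a}}{\log{\left(u \right)}} \, du$.

Since $\dfrac{\partial}{\partial a}\,u^{a} = u^{a} \ln u$, the $\ln u$ in the denominator cancels and
$$\frac{dI}{da} = \int_{0}^{1} -1 u^{a} \, du = -1 \left[\frac{u^{a+1}}{a+1}\right]_0^1 = - \frac{1}{a + 1}.$$

Integrating with respect to $a$ gives $I(a) = - \log{\left(\frac{5 a}{11} + \frac{5}{11} \right)} + C$.

At $a = \frac{6}{5}$ the integrand is identically $0$, so $I(\frac{6}{5}) = 0$. The closed form gives $0$, hence $C = 0$.

Setting $a = 3$:
$$I = - \log{\left(20 \right)} + \log{\left(11 \right)}.$$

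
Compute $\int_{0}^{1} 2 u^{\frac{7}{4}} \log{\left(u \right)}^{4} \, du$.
$\frac{49152}{161051}$

Begin with the known integral
$$J(a) = \int_{0}^{1} 2 u^{a} \, du = \frac{2}{a + 1}.$$

Differentiating under the integral sign brings down a factor of $\ln u$:
$$\frac{dJ}{da} = \int_{0}^{1} 2 u^{a} \log{\left(u \right)} \, du = - \frac{2}{\left(a + 1\right)^{2}}.$$

Repeating $4$ times in total — each differentiation brings down another $\ln u$ — gives
$$\frac{d^{4}J}{da^{4}} = \int_{0}^{1} 2 u^{a} \log{\left(u \right)}^{4} \, du = \frac{48}{\left(a + 1\right)^{5}},$$
and the integrand here is exactly the target integrand, so $I = \frac{48}{\left(a + 1\right)^{5}}$.

Setting $a = \frac{7}{4}$:
$$I = \frac{49152}{161051}.$$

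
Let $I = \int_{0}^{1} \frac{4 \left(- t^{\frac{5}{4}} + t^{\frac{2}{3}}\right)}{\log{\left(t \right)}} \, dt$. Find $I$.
$- \log{\left(\frac{531441}{160000} \right)}$

Introduce a parameter $a$ in the exponent: let $I(a) = \int_{0}^{1} \frac{4 \left(t^{\frac{2}{3}} - t^{a}\right)}{\log{\left(t \right)}} \, dt$.

Since $\dfrac{\partial}{\partial a}\,t^{a} = t^{a} \ln t$, the $\ln t$ in the denominator cancels and
$$\frac{dI}{da} = \int_{0}^{1} -4 t^{a} \, dt = -4 \left[\frac{t^{a+1}}{a+1}\right]_0^1 = - \frac{4}{a + 1}.$$

Integrating with respect to $a$ gives $I(a) = - \log{\left(\frac{81 \left(a + 1\right)^{4}}{625} \right)} + C$.

At $a = \frac{2}{3}$ the integrand is identically $0$, so $I(\frac{2}{3}) = 0$. The closed form gives $0$, hence $C = 0$.

Setting $a = \frac{5}{4}$:
$$I = - \log{\left(\frac{531441}{160000} \right)}.$$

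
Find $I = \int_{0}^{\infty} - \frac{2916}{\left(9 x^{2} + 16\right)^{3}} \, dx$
$- \frac{729 \pi}{4096}$

Start from the standard arctangent integral
$$J(a) = \int_{0}^{\infty} - \frac{4}{a^{2} + x^{2}} \, dx = - \frac{2 \pi}{a}.$$

Differentiating under the integral sign with respect to $a$,
$$\frac{dJ}{da} = \int_{0}^{\infty} \frac{8 a}{\left(a^{2} + x^{2}\right)^{2}} \, dx = \frac{2 \pi}{a^{2}},$$
so $\int_{0}^{\infty} - \frac{4}{\left(a^{2} + x^{2}\right)^{2}} \, dx = - \frac{\pi}{a^{3}}$.

Repeating — each differentiation of $1/(x^2+a^2)^j$ produces $-2ja/(x^2+a^2)^{j+1}$ — and dividing through by $-2ja$ at each step yields, after $2$ differentiations in total,
$$\int_{0}^{\infty} - \frac{4}{\left(a^{2} + x^{2}\right)^{3}} \, dx = - \frac{3 \pi}{4 a^{5}}.$$

Setting $a = \frac{4}{3}$:
$$I = - \frac{729 \pi}{4096}.$$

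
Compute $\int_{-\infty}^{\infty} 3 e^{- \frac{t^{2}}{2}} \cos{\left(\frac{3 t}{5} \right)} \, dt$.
$\frac{3 \sqrt{2} \sqrt{\pi}}{e^{\frac{9}{50}}}$

Define $I(b) = \int_{-\infty}^{\infty} 3 e^{- \frac{t^{2}}{2}} \cos{\left(b t \right)} \, dt$.

Differentiating under the integral sign,
$$I'(b) = \int_{-\infty}^{\infty} - 3 t e^{- \frac{t^{2}}{2}} \sin{\left(b t \right)} \, dt.$$

Integrate $\int_{-\infty}^{\infty} t \sin(b t)\, e^{- \frac{t^{2}}{2}}\, dt$ by parts with $u = \sin(b t)$ and $dv = t\, e^{- \frac{t^{2}}{2}}\, dt$, giving $v = - e^{- \frac{t^{2}}{2}}$. The boundary term vanishes and
$$\int_{-\infty}^{\infty} t \sin(b t)\, e^{- \frac{t^{2}}{2}}\, dt = b \int_{-\infty}^{\infty} \cos(b t)\, e^{- \frac{t^{2}}{2}}\, dt,$$
so $I'(b) = - b\, I(b)$.

This is a separable first-order ODE; solving with the initial condition $I(0) = \int_{-\infty}^{\infty} 3 e^{- \frac{t^{2}}{2}}\,dt = 3 \sqrt{2} \sqrt{\pi}$ gives
$$I(b) = 3 \sqrt{2} \sqrt{\pi} e^{- \frac{b^{2}}{2}}.$$

Setting $b = \frac{3}{5}$:
$$I = \frac{3 \sqrt{2} \sqrt{\pi}}{e^{\frac{9}{50}}}.$$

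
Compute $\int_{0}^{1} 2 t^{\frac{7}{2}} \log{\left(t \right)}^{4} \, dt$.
$\frac{512}{19683}$

Begin with the known integral
$$J(a) = \int_{0}^{1} 2 t^{a} \, dt = \frac{2}{a + 1}.$$

Differentiating under the integral sign brings down a factor of $\ln t$:
$$\frac{dJ}{da} = \int_{0}^{1} 2 t^{a} \log{\left(t \right)} \, dt = - \frac{2}{\left(a + 1\right)^{2}}.$$

Repeating $4$ times in total — each differentiation brings down another $\ln t$ — gives
$$\frac{d^{4}J}{da^{4}} = \int_{0}^{1} 2 t^{a} \log{\left(t \right)}^{4} \, dt = \frac{48}{\left(a + 1\right)^{5}},$$
and the integrand here is exactly the target integrand, so $I = \frac{48}{\left(a + 1\right)^{5}}$.

Setting $a = \frac{7}{2}$:
$$I = \frac{512}{19683}.$$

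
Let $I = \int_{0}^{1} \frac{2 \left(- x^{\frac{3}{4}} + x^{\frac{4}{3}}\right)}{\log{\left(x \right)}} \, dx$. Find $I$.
$\log{\left(\frac{16}{9} \right)}$

Consider the one-parameter family: let $I(a) = \int_{0}^{1} \frac{2 \left(- x^{\frac{3}{4}} + x^{a}\right)}{\log{\left(x \right)}} \, dx$.

Since $\dfrac{\partial}{\partial a}\,x^{a} = x^{a} \ln x$, the $\ln x$ in the denominator cancels and
$$\frac{dI}{da} = \int_{0}^{1} 2 x^{a} \, dx = 2 \left[\frac{x^{a+1}}{a+1}\right]_0^1 = \frac{2}{a + 1}.$$

Integrating with respect to $a$ gives $I(a) = \log{\left(\frac{16 \left(a + 1\right)^{2}}{49} \right)} + C$.

At $a = \frac{3}{4}$ the integrand is identically $0$, so $I(\frac{3}{4}) = 0$. The closed form gives $0$, hence $C = 0$.

Setting $a = \frac{4}{3}$:
$$I = \log{\left(\frac{16}{9} \right)}.$$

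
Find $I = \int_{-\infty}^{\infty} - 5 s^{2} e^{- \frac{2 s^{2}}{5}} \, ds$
$- \frac{25 \sqrt{10} \sqrt{\pi}}{8}$

Start from the elementary integral
$$J(a) = \int_{-\infty}^{\infty} - 5 e^{- a s^{2}} \, ds = - \frac{5 \sqrt{\pi}}{\sqrt{a}}.$$

Differentiating under the integral sign brings down a factor of $(-s^2)$:
$$\frac{dJ}{da} = \int_{-\infty}^{\infty} 5 s^{2} e^{- a s^{2}} \, ds = \frac{5 \sqrt{\pi}}{2 a^{\frac{3}{2}}}.$$

The integral on the left is $-I$, so $I = - \frac{5 \sqrt{\pi}}{2 a^{\frac{3}{2}}}$.

Setting $a = \frac{2}{5}$:
$$I = - \frac{25 \sqrt{10} \sqrt{\pi}}{8}.$$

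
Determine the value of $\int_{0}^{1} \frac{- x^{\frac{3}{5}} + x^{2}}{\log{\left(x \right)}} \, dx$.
$\log{\left(\frac{15}{8} \right)}$

Introduce a parameter $a$ in the exponent: let $I(a) = \int_{0}^{1} \frac{- x^{\frac{3}{5}} + x^{a}}{\log{\left(x \right)}} \, dx$.

Since $\dfrac{\partial}{\partial a}\,x^{a} = x^{a} \ln x$, the $\ln x$ in the denominator cancels and
$$\frac{dI}{da} = \int_{0}^{1} x^{a} \, dx = \left[\frac{x^{a+1}}{a+1}\right]_0^1 = \frac{1}{a + 1}.$$

Integrating with respect to $a$ gives $I(a) = \log{\left(\frac{5 a}{8} + \frac{5}{8} \right)} + C$.

At $a = \frac{3}{5}$ the integrand is identically $0$, so $I(\frac{3}{5}) = 0$. The closed form gives $0$, hence $C = 0$.

Setting $a = 2$:
$$I = \log{\left(\frac{15}{8} \right)}.$$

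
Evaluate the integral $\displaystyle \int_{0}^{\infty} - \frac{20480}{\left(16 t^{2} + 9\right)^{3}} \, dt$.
$- \frac{320 \pi}{81}$

Start from the standard arctangent integral
$$J(a) = \int_{0}^{\infty} - \frac{5}{a^{2} + t^{2}} \, dt = - \frac{5 \pi}{2 a}.$$

Differentiating under the integral sign with respect to $a$,
$$\frac{dJ}{da} = \int_{0}^{\infty} \frac{10 a}{\left(a^{2} + t^{2}\right)^{2}} \, dt = \frac{5 \pi}{2 a^{2}},$$
so $\int_{0}^{\infty} - \frac{5}{\left(a^{2} + t^{2}\right)^{2}} \, dt = - \frac{5 \pi}{4 a^{3}}$.

Repeating — each differentiation of $1/(t^2+a^2)^j$ produces $-2ja/(t^2+a^2)^{j+1}$ — and dividing through by $-2ja$ at each step yields, after $2$ differentiations in total,
$$\int_{0}^{\infty} - \frac{5}{\left(a^{2} + t^{2}\right)^{3}} \, dt = - \frac{15 \pi}{16 a^{5}}.$$

Setting $a = \frac{3}{4}$:
$$I = - \frac{320 \pi}{81}.$$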